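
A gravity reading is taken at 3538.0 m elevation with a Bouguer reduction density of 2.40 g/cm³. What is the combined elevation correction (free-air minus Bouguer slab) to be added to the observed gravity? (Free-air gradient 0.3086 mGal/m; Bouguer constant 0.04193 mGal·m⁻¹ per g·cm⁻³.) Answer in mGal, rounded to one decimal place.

Combined gradient = 0.3086 − 0.04193 × 2.40 = 0.2079680 mGal/m
Combined elevation correction = 0.2079680 × 3538.0 = 735.8 mGal

735.8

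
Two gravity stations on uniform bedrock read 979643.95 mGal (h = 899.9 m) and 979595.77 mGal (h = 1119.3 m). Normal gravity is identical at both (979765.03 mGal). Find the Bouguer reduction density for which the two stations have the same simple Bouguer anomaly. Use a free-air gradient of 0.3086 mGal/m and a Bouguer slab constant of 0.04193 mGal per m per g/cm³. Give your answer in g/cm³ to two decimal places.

Δg_obs = 979595.77 − 979643.95 = -48.18 mGal over Δh = 1119.3 − 899.9 = 219.4 m
Equal Bouguer anomalies ⇒ Δg_obs + (0.3086 − 0.04193ρ)·Δh = 0
0.3086 − 0.04193ρ = −Δg_obs/Δh = 0.21960
ρ = (0.3086 − 0.21960) / 0.04193 = 2.12 g/cm³

2.12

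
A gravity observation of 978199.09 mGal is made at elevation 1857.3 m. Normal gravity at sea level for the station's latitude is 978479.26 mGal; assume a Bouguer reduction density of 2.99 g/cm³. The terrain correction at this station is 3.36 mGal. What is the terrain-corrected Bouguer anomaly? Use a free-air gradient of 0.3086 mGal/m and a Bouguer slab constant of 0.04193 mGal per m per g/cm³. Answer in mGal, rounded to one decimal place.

Free-air correction = 0.3086 × 1857.3 = 573.16 mGal
Free-air anomaly = 978199.09 − 978479.26 + (573.16) = 292.99 mGal
Bouguer slab correction = 0.04193 × 2.99 × 1857.3 = 232.85 mGal
Simple Bouguer anomaly = 292.99 − (232.85) = 60.14 mGal
Complete Bouguer anomaly = 60.14 + 3.36 = 63.50 mGal

63.5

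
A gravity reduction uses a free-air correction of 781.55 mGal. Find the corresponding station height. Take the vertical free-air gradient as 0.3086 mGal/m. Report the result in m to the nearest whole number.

2533

h = 781.55 / 0.3086 = 2532.57 m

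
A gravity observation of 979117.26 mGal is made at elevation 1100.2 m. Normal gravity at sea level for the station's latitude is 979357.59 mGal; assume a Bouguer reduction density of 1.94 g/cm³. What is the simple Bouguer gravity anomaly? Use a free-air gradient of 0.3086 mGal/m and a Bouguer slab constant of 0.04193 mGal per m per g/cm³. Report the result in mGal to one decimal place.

Free-air correction = 0.3086 × 1100.2 = 339.52 mGal
Free-air anomaly = 979117.26 − 979357.59 + (339.52) = 99.19 mGal
Bouguer slab correction = 0.04193 × 1.94 × 1100.2 = 89.49 mGal
Simple Bouguer anomaly = 99.19 − (89.49) = 9.70 mGal

9.7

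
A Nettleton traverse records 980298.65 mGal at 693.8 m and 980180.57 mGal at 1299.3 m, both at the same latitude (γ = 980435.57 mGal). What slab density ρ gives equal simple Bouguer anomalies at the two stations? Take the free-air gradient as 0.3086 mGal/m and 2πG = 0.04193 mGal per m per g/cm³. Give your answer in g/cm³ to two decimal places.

Δg_obs = 980180.57 − 980298.65 = -118.08 mGal over Δh = 1299.3 − 693.8 = 605.5 m
Equal Bouguer anomalies ⇒ Δg_obs + (0.3086 − 0.04193ρ)·Δh = 0
0.3086 − 0.04193ρ = −Δg_obs/Δh = 0.19501
ρ = (0.3086 − 0.19501) / 0.04193 = 2.71 g/cm³

2.71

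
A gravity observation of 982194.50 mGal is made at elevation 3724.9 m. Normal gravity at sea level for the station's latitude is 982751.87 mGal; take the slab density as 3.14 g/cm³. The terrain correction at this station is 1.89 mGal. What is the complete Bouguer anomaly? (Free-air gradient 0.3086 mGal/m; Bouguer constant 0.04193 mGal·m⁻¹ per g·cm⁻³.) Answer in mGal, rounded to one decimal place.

103.6

Free-air correction = 0.3086 × 3724.9 = 1149.50 mGal
Free-air anomaly = 982194.50 − 982751.87 + (1149.50) = 592.13 mGal
Bouguer slab correction = 0.04193 × 3.14 × 3724.9 = 490.42 mGal
Simple Bouguer anomaly = 592.13 − (490.42) = 101.71 mGal
Complete Bouguer anomaly = 101.71 + 1.89 = 103.60 mGal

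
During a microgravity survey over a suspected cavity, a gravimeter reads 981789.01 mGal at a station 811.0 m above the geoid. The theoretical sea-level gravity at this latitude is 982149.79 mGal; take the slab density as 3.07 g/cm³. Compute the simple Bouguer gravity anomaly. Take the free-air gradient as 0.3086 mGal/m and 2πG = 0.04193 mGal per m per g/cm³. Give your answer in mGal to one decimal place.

-214.9

Free-air correction = 0.3086 × 811.0 = 250.27 mGal
Free-air anomaly = 981789.01 − 982149.79 + (250.27) = -110.51 mGal
Bouguer slab correction = 0.04193 × 3.07 × 811.0 = 104.40 mGal
Simple Bouguer anomaly = -110.51 − (104.40) = -214.91 mGal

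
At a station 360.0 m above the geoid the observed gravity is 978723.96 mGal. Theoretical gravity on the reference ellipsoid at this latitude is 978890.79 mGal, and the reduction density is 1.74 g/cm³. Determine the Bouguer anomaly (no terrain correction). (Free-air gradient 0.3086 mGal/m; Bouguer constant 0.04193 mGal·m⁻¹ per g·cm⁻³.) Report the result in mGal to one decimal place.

Free-air correction = 0.3086 × 360.0 = 111.10 mGal
Free-air anomaly = 978723.96 − 978890.79 + (111.10) = -55.73 mGal
Bouguer slab correction = 0.04193 × 1.74 × 360.0 = 26.26 mGal
Simple Bouguer anomaly = -55.73 − (26.26) = -81.99 mGal

-82.0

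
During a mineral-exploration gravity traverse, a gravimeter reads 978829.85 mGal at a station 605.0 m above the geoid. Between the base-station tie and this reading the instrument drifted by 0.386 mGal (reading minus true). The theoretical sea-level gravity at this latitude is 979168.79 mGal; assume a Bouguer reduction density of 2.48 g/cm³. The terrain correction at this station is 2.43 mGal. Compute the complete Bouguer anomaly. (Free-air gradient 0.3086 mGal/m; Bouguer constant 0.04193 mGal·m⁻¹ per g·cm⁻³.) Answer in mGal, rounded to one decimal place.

Drift-corrected reading = 978829.85 − (0.386) = 978829.464 mGal
Free-air correction = 0.3086 × 605.0 = 186.70 mGal
Free-air anomaly = 978829.464 − 979168.79 + (186.70) = -152.626 mGal
Bouguer slab correction = 0.04193 × 2.48 × 605.0 = 62.91 mGal
Simple Bouguer anomaly = -152.626 − (62.91) = -215.536 mGal
Complete Bouguer anomaly = -215.536 + 2.43 = -213.106 mGal

-213.1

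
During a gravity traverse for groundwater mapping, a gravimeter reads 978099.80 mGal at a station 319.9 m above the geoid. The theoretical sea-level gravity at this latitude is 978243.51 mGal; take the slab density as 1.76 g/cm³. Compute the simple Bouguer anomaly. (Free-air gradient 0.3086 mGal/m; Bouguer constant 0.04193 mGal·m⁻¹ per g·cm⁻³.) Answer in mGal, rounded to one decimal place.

Free-air correction = 0.3086 × 319.9 = 98.72 mGal
Free-air anomaly = 978099.80 − 978243.51 + (98.72) = -44.99 mGal
Bouguer slab correction = 0.04193 × 1.76 × 319.9 = 23.61 mGal
Simple Bouguer anomaly = -44.99 − (23.61) = -68.60 mGal

-68.6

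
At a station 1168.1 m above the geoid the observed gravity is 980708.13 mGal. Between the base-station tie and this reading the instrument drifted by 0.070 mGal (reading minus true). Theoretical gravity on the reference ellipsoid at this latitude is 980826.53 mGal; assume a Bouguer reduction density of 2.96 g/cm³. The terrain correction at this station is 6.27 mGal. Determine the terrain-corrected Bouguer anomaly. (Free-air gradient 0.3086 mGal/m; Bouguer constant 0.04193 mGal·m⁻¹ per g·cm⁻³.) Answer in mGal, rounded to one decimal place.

103.3

Drift-corrected reading = 980708.13 − (0.070) = 980708.060 mGal
Free-air correction = 0.3086 × 1168.1 = 360.48 mGal
Free-air anomaly = 980708.060 − 980826.53 + (360.48) = 242.010 mGal
Bouguer slab correction = 0.04193 × 2.96 × 1168.1 = 144.98 mGal
Simple Bouguer anomaly = 242.010 − (144.98) = 97.030 mGal
Complete Bouguer anomaly = 97.030 + 6.27 = 103.300 mGal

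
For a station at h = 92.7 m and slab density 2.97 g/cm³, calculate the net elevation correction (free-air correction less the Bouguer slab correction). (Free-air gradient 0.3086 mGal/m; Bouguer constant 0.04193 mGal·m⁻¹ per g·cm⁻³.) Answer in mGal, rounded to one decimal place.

Combined gradient = 0.3086 − 0.04193 × 2.97 = 0.1840679 mGal/m
Combined elevation correction = 0.1840679 × 92.7 = 17.1 mGal

17.1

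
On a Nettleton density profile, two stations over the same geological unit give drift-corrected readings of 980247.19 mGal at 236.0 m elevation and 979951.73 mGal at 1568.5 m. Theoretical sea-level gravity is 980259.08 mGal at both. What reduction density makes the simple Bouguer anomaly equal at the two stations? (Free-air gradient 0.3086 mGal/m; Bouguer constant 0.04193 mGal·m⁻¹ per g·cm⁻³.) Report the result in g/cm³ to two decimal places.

Δg_obs = 979951.73 − 980247.19 = -295.46 mGal over Δh = 1568.5 − 236.0 = 1332.5 m
Equal Bouguer anomalies ⇒ Δg_obs + (0.3086 − 0.04193ρ)·Δh = 0
0.3086 − 0.04193ρ = −Δg_obs/Δh = 0.22173
ρ = (0.3086 − 0.22173) / 0.04193 = 2.07 g/cm³

2.07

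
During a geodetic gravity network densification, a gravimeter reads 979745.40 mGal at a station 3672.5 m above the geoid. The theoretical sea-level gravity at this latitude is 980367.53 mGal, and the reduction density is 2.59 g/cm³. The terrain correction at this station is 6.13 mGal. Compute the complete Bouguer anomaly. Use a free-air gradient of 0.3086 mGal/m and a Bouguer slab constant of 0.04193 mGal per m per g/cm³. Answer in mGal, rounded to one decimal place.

118.5

Free-air correction = 0.3086 × 3672.5 = 1133.33 mGal
Free-air anomaly = 979745.40 − 980367.53 + (1133.33) = 511.20 mGal
Bouguer slab correction = 0.04193 × 2.59 × 3672.5 = 398.83 mGal
Simple Bouguer anomaly = 511.20 − (398.83) = 112.37 mGal
Complete Bouguer anomaly = 112.37 + 6.13 = 118.50 mGal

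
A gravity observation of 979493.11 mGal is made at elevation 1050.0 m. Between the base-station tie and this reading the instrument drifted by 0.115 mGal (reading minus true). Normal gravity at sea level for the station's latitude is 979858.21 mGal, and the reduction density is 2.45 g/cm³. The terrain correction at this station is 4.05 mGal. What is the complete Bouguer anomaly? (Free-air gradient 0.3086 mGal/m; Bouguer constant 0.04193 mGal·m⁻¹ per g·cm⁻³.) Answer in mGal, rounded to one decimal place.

Drift-corrected reading = 979493.11 − (0.115) = 979492.995 mGal
Free-air correction = 0.3086 × 1050.0 = 324.03 mGal
Free-air anomaly = 979492.995 − 979858.21 + (324.03) = -41.185 mGal
Bouguer slab correction = 0.04193 × 2.45 × 1050.0 = 107.86 mGal
Simple Bouguer anomaly = -41.185 − (107.86) = -149.045 mGal
Complete Bouguer anomaly = -149.045 + 4.05 = -144.995 mGal

-145.0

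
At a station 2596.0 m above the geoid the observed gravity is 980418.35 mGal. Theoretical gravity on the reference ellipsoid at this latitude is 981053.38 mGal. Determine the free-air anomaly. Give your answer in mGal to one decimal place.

Free-air correction = 0.3086 × 2596.0 = 801.13 mGal
Free-air anomaly = 980418.35 − 981053.38 + (801.13) = 166.10 mGal

166.1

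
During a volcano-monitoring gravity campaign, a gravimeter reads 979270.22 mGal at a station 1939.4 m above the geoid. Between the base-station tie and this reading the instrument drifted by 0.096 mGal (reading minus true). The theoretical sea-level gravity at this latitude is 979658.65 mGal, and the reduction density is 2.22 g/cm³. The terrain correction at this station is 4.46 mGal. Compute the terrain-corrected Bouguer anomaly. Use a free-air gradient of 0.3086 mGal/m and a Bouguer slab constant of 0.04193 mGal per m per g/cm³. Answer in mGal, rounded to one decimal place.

33.9

Drift-corrected reading = 979270.22 − (0.096) = 979270.124 mGal
Free-air correction = 0.3086 × 1939.4 = 598.50 mGal
Free-air anomaly = 979270.124 − 979658.65 + (598.50) = 209.974 mGal
Bouguer slab correction = 0.04193 × 2.22 × 1939.4 = 180.53 mGal
Simple Bouguer anomaly = 209.974 − (180.53) = 29.444 mGal
Complete Bouguer anomaly = 29.444 + 4.46 = 33.904 mGal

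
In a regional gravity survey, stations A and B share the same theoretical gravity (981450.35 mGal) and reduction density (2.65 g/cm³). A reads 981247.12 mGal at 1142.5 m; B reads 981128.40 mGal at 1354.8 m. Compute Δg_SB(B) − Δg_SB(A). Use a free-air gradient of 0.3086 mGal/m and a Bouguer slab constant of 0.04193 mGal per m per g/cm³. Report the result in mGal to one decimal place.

Δg_SB(A) = 981247.12 − 981450.35 + 0.3086×1142.5 − 0.04193×2.65×1142.5 = 22.40 mGal
Δg_SB(B) = 981128.40 − 981450.35 + 0.3086×1354.8 − 0.04193×2.65×1354.8 = -54.40 mGal
Difference = -54.40 − (22.40) = -76.80 mGal

-76.8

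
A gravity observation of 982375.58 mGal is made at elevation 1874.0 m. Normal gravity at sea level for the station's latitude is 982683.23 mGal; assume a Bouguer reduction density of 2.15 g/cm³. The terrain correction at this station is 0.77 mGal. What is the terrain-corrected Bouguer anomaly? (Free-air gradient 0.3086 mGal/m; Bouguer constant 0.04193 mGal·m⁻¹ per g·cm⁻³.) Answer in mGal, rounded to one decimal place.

102.5

Free-air correction = 0.3086 × 1874.0 = 578.32 mGal
Free-air anomaly = 982375.58 − 982683.23 + (578.32) = 270.67 mGal
Bouguer slab correction = 0.04193 × 2.15 × 1874.0 = 168.94 mGal
Simple Bouguer anomaly = 270.67 − (168.94) = 101.73 mGal
Complete Bouguer anomaly = 101.73 + 0.77 = 102.50 mGal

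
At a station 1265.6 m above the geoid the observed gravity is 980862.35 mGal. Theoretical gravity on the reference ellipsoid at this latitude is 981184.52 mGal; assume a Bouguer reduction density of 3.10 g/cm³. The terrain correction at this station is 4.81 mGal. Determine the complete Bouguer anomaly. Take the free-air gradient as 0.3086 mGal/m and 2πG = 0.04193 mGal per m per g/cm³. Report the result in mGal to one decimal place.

Free-air correction = 0.3086 × 1265.6 = 390.56 mGal
Free-air anomaly = 980862.35 − 981184.52 + (390.56) = 68.39 mGal
Bouguer slab correction = 0.04193 × 3.10 × 1265.6 = 164.51 mGal
Simple Bouguer anomaly = 68.39 − (164.51) = -96.12 mGal
Complete Bouguer anomaly = -96.12 + 4.81 = -91.31 mGal

-91.3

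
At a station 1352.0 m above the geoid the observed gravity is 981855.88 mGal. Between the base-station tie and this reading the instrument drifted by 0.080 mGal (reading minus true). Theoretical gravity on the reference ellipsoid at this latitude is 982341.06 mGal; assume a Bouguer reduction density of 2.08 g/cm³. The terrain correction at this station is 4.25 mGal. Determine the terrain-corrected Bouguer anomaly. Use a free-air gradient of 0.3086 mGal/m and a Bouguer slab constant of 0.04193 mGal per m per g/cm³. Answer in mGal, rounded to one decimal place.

Drift-corrected reading = 981855.88 − (0.080) = 981855.800 mGal
Free-air correction = 0.3086 × 1352.0 = 417.23 mGal
Free-air anomaly = 981855.800 − 982341.06 + (417.23) = -68.030 mGal
Bouguer slab correction = 0.04193 × 2.08 × 1352.0 = 117.91 mGal
Simple Bouguer anomaly = -68.030 − (117.91) = -185.940 mGal
Complete Bouguer anomaly = -185.940 + 4.25 = -181.690 mGal

-181.7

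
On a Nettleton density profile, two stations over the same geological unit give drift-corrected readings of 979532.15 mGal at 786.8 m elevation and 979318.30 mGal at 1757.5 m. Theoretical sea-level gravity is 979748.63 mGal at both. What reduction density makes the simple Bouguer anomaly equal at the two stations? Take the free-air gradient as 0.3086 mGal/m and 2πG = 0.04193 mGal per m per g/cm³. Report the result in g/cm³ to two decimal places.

Δg_obs = 979318.30 − 979532.15 = -213.85 mGal over Δh = 1757.5 − 786.8 = 970.7 m
Equal Bouguer anomalies ⇒ Δg_obs + (0.3086 − 0.04193ρ)·Δh = 0
0.3086 − 0.04193ρ = −Δg_obs/Δh = 0.22030
ρ = (0.3086 − 0.22030) / 0.04193 = 2.11 g/cm³

2.11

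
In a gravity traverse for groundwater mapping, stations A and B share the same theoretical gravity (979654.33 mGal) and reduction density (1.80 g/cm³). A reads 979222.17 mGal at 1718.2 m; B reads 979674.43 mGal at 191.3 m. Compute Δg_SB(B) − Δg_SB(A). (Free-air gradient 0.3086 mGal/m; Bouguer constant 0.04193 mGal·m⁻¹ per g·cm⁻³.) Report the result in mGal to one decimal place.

96.3

Δg_SB(A) = 979222.17 − 979654.33 + 0.3086×1718.2 − 0.04193×1.80×1718.2 = -31.60 mGal
Δg_SB(B) = 979674.43 − 979654.33 + 0.3086×191.3 − 0.04193×1.80×191.3 = 64.70 mGal
Difference = 64.70 − (-31.60) = 96.30 mGal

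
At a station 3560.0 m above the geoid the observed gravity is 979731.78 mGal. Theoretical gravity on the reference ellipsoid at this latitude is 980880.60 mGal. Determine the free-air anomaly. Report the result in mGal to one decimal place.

Free-air correction = 0.3086 × 3560.0 = 1098.62 mGal
Free-air anomaly = 979731.78 − 980880.60 + (1098.62) = -50.20 mGal

-50.2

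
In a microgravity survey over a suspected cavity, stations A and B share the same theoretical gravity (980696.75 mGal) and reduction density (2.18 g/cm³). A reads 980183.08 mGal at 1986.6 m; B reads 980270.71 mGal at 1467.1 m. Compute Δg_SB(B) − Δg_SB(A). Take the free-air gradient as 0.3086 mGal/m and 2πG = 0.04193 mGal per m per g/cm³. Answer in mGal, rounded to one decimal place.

-25.2

Δg_SB(A) = 980183.08 − 980696.75 + 0.3086×1986.6 − 0.04193×2.18×1986.6 = -82.20 mGal
Δg_SB(B) = 980270.71 − 980696.75 + 0.3086×1467.1 − 0.04193×2.18×1467.1 = -107.40 mGal
Difference = -107.40 − (-82.20) = -25.20 mGal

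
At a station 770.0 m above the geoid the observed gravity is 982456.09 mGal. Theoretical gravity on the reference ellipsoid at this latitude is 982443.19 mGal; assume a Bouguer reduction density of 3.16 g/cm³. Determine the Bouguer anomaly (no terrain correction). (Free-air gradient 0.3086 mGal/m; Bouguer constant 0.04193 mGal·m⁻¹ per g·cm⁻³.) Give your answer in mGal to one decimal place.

Free-air correction = 0.3086 × 770.0 = 237.62 mGal
Free-air anomaly = 982456.09 − 982443.19 + (237.62) = 250.52 mGal
Bouguer slab correction = 0.04193 × 3.16 × 770.0 = 102.02 mGal
Simple Bouguer anomaly = 250.52 − (102.02) = 148.50 mGal

148.5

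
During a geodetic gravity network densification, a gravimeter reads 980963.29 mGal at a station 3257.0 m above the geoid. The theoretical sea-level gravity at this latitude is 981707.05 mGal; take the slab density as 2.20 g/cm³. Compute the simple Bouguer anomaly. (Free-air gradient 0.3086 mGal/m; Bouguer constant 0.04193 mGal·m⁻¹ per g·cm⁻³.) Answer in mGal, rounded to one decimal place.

-39.1

Free-air correction = 0.3086 × 3257.0 = 1005.11 mGal
Free-air anomaly = 980963.29 − 981707.05 + (1005.11) = 261.35 mGal
Bouguer slab correction = 0.04193 × 2.20 × 3257.0 = 300.45 mGal
Simple Bouguer anomaly = 261.35 − (300.45) = -39.10 mGal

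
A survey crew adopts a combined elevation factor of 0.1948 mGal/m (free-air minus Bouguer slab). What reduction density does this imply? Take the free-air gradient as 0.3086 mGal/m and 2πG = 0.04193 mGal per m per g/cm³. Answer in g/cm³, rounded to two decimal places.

2.71

0.1948 = 0.3086 − 0.04193 × ρ
ρ = (0.3086 − 0.1948) / 0.04193 = 2.71 g/cm³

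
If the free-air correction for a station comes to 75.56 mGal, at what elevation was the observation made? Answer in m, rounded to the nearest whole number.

245

h = 75.56 / 0.3086 = 244.85 m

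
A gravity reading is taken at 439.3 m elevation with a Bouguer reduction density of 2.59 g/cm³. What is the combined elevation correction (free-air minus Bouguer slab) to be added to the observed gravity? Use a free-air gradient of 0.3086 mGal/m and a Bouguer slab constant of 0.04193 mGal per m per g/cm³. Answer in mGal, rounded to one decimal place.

87.9

Combined gradient = 0.3086 − 0.04193 × 2.59 = 0.2000013 mGal/m
Combined elevation correction = 0.2000013 × 439.3 = 87.9 mGal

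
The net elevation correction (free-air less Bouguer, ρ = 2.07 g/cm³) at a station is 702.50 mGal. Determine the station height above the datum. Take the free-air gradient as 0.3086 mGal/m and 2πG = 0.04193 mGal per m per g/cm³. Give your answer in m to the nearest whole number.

Combined gradient = 0.3086 − 0.04193 × 2.07 = 0.2218049 mGal/m
h = 702.50 / 0.2218049 = 3167.20 m

3167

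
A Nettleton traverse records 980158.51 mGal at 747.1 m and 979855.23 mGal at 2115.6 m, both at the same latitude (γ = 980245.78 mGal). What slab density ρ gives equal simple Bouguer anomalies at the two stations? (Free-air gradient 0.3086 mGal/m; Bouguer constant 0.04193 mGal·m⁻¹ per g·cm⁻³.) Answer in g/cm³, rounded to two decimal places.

Δg_obs = 979855.23 − 980158.51 = -303.28 mGal over Δh = 2115.6 − 747.1 = 1368.5 m
Equal Bouguer anomalies ⇒ Δg_obs + (0.3086 − 0.04193ρ)·Δh = 0
0.3086 − 0.04193ρ = −Δg_obs/Δh = 0.22161
ρ = (0.3086 − 0.22161) / 0.04193 = 2.07 g/cm³

2.07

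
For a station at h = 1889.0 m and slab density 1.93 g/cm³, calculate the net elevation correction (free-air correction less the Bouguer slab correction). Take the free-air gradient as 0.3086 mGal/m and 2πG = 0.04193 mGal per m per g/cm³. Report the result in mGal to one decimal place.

Combined gradient = 0.3086 − 0.04193 × 1.93 = 0.2276751 mGal/m
Combined elevation correction = 0.2276751 × 1889.0 = 430.1 mGal

430.1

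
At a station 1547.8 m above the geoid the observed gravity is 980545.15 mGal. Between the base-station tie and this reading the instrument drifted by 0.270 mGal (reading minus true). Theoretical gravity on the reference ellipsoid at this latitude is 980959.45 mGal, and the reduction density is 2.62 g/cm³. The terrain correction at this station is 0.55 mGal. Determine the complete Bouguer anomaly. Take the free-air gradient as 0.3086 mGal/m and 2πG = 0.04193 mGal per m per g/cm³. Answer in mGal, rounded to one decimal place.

Drift-corrected reading = 980545.15 − (0.270) = 980544.880 mGal
Free-air correction = 0.3086 × 1547.8 = 477.65 mGal
Free-air anomaly = 980544.880 − 980959.45 + (477.65) = 63.080 mGal
Bouguer slab correction = 0.04193 × 2.62 × 1547.8 = 170.04 mGal
Simple Bouguer anomaly = 63.080 − (170.04) = -106.960 mGal
Complete Bouguer anomaly = -106.960 + 0.55 = -106.410 mGal

-106.4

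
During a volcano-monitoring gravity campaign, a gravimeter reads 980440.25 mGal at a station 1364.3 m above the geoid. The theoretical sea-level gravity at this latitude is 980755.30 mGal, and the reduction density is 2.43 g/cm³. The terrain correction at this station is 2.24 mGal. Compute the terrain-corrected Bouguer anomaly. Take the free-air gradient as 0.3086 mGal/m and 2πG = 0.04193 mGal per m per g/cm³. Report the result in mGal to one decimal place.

-30.8

Free-air correction = 0.3086 × 1364.3 = 421.02 mGal
Free-air anomaly = 980440.25 − 980755.30 + (421.02) = 105.97 mGal
Bouguer slab correction = 0.04193 × 2.43 × 1364.3 = 139.01 mGal
Simple Bouguer anomaly = 105.97 − (139.01) = -33.04 mGal
Complete Bouguer anomaly = -33.04 + 2.24 = -30.80 mGal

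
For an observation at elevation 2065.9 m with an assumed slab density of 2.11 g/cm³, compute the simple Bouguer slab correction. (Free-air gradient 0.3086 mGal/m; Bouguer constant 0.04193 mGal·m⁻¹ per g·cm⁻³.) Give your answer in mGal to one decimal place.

182.8

Bouguer slab correction = 0.04193 × 2.11 × 2065.9 = 182.8 mGal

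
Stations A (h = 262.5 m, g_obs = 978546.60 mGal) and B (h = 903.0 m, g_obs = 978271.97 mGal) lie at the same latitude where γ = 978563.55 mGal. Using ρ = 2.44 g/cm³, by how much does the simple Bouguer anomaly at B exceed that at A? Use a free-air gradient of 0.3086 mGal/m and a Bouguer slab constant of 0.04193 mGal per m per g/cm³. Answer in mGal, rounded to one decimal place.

Δg_SB(A) = 978546.60 − 978563.55 + 0.3086×262.5 − 0.04193×2.44×262.5 = 37.20 mGal
Δg_SB(B) = 978271.97 − 978563.55 + 0.3086×903.0 − 0.04193×2.44×903.0 = -105.30 mGal
Difference = -105.30 − (37.20) = -142.50 mGal

-142.5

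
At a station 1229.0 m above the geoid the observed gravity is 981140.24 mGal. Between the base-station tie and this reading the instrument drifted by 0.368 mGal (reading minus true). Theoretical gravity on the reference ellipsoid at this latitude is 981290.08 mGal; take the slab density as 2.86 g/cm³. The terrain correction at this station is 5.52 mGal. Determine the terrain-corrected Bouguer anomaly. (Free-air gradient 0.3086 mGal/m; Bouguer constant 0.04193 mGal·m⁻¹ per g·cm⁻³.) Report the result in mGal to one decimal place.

87.2

Drift-corrected reading = 981140.24 − (0.368) = 981139.872 mGal
Free-air correction = 0.3086 × 1229.0 = 379.27 mGal
Free-air anomaly = 981139.872 − 981290.08 + (379.27) = 229.062 mGal
Bouguer slab correction = 0.04193 × 2.86 × 1229.0 = 147.38 mGal
Simple Bouguer anomaly = 229.062 − (147.38) = 81.682 mGal
Complete Bouguer anomaly = 81.682 + 5.52 = 87.202 mGal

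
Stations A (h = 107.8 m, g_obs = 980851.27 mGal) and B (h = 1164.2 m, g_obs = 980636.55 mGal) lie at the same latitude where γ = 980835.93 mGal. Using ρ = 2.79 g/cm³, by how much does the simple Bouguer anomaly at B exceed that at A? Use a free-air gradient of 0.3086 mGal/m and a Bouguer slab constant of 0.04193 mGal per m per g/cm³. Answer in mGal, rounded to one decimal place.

Δg_SB(A) = 980851.27 − 980835.93 + 0.3086×107.8 − 0.04193×2.79×107.8 = 36.00 mGal
Δg_SB(B) = 980636.55 − 980835.93 + 0.3086×1164.2 − 0.04193×2.79×1164.2 = 23.70 mGal
Difference = 23.70 − (36.00) = -12.30 mGal

-12.3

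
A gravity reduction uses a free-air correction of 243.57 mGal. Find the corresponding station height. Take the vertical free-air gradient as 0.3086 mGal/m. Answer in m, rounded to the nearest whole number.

h = 243.57 / 0.3086 = 789.27 m

789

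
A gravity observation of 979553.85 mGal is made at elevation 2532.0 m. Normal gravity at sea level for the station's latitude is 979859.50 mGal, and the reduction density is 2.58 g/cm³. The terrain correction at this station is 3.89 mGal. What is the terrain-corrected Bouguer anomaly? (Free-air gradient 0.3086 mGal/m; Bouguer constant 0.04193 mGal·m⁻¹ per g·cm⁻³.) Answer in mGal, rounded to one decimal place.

205.7

Free-air correction = 0.3086 × 2532.0 = 781.38 mGal
Free-air anomaly = 979553.85 − 979859.50 + (781.38) = 475.73 mGal
Bouguer slab correction = 0.04193 × 2.58 × 2532.0 = 273.91 mGal
Simple Bouguer anomaly = 475.73 − (273.91) = 201.82 mGal
Complete Bouguer anomaly = 201.82 + 3.89 = 205.71 mGal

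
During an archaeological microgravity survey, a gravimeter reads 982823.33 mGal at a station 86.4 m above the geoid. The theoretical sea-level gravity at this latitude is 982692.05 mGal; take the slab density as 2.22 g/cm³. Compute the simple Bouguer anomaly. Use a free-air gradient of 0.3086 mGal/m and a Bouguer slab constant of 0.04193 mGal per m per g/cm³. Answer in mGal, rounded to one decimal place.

149.9

Free-air correction = 0.3086 × 86.4 = 26.66 mGal
Free-air anomaly = 982823.33 − 982692.05 + (26.66) = 157.94 mGal
Bouguer slab correction = 0.04193 × 2.22 × 86.4 = 8.04 mGal
Simple Bouguer anomaly = 157.94 − (8.04) = 149.90 mGal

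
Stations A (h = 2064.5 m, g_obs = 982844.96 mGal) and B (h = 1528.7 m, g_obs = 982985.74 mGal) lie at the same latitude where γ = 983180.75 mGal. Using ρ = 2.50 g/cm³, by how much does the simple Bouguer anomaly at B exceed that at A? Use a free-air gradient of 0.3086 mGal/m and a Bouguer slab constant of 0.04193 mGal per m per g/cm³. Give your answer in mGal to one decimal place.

31.6

Δg_SB(A) = 982844.96 − 983180.75 + 0.3086×2064.5 − 0.04193×2.50×2064.5 = 84.90 mGal
Δg_SB(B) = 982985.74 − 983180.75 + 0.3086×1528.7 − 0.04193×2.50×1528.7 = 116.50 mGal
Difference = 116.50 − (84.90) = 31.60 mGal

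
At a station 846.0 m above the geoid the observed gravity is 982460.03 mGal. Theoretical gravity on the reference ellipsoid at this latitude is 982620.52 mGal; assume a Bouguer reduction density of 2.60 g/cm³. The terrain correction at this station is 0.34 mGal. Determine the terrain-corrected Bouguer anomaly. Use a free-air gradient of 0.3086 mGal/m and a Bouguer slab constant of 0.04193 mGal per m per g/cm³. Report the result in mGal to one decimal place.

Free-air correction = 0.3086 × 846.0 = 261.08 mGal
Free-air anomaly = 982460.03 − 982620.52 + (261.08) = 100.59 mGal
Bouguer slab correction = 0.04193 × 2.60 × 846.0 = 92.23 mGal
Simple Bouguer anomaly = 100.59 − (92.23) = 8.36 mGal
Complete Bouguer anomaly = 8.36 + 0.34 = 8.70 mGal

8.7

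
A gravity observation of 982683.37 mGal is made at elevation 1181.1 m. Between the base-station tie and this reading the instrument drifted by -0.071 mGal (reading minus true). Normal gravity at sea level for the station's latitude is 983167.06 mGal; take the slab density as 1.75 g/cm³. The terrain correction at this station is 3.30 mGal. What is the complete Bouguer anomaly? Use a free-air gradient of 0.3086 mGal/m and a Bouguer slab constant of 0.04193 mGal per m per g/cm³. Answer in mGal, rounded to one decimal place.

Drift-corrected reading = 982683.37 − (-0.071) = 982683.441 mGal
Free-air correction = 0.3086 × 1181.1 = 364.49 mGal
Free-air anomaly = 982683.441 − 983167.06 + (364.49) = -119.129 mGal
Bouguer slab correction = 0.04193 × 1.75 × 1181.1 = 86.67 mGal
Simple Bouguer anomaly = -119.129 − (86.67) = -205.799 mGal
Complete Bouguer anomaly = -205.799 + 3.30 = -202.499 mGal

-202.5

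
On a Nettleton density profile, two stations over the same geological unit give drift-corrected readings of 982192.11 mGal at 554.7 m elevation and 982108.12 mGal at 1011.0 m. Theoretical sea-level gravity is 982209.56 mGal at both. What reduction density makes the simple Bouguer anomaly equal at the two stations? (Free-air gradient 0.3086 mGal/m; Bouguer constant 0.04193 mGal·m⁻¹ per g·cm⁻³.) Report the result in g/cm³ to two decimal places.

Δg_obs = 982108.12 − 982192.11 = -83.99 mGal over Δh = 1011.0 − 554.7 = 456.3 m
Equal Bouguer anomalies ⇒ Δg_obs + (0.3086 − 0.04193ρ)·Δh = 0
0.3086 − 0.04193ρ = −Δg_obs/Δh = 0.18407
ρ = (0.3086 − 0.18407) / 0.04193 = 2.97 g/cm³

2.97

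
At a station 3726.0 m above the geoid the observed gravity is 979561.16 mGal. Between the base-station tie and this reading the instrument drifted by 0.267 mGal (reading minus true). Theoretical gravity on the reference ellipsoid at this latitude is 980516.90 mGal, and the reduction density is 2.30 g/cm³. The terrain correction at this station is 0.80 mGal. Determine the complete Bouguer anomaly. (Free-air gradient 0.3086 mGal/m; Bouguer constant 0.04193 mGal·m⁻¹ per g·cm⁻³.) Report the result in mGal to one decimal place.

Drift-corrected reading = 979561.16 − (0.267) = 979560.893 mGal
Free-air correction = 0.3086 × 3726.0 = 1149.84 mGal
Free-air anomaly = 979560.893 − 980516.90 + (1149.84) = 193.833 mGal
Bouguer slab correction = 0.04193 × 2.30 × 3726.0 = 359.33 mGal
Simple Bouguer anomaly = 193.833 − (359.33) = -165.497 mGal
Complete Bouguer anomaly = -165.497 + 0.80 = -164.697 mGal

-164.7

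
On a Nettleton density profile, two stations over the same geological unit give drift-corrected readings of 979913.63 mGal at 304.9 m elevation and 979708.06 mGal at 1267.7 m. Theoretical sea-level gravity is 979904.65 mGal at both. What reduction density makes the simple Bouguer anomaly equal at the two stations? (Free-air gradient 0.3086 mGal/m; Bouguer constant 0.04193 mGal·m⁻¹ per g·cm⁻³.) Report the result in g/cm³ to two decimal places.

2.27

Δg_obs = 979708.06 − 979913.63 = -205.57 mGal over Δh = 1267.7 − 304.9 = 962.8 m
Equal Bouguer anomalies ⇒ Δg_obs + (0.3086 − 0.04193ρ)·Δh = 0
0.3086 − 0.04193ρ = −Δg_obs/Δh = 0.21351
ρ = (0.3086 − 0.21351) / 0.04193 = 2.27 g/cm³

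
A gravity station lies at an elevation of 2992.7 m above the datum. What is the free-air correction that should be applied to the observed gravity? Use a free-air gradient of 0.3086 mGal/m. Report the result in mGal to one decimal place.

Free-air correction = 0.3086 × 2992.7 = 923.5 mGal

923.5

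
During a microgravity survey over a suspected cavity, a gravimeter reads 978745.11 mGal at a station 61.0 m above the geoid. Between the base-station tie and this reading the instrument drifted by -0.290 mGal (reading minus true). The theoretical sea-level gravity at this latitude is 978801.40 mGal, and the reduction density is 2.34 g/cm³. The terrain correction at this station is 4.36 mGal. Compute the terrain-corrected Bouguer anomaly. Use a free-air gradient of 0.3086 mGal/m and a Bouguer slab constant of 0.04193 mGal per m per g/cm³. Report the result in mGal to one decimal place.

-38.8

Drift-corrected reading = 978745.11 − (-0.290) = 978745.400 mGal
Free-air correction = 0.3086 × 61.0 = 18.82 mGal
Free-air anomaly = 978745.400 − 978801.40 + (18.82) = -37.180 mGal
Bouguer slab correction = 0.04193 × 2.34 × 61.0 = 5.99 mGal
Simple Bouguer anomaly = -37.180 − (5.99) = -43.170 mGal
Complete Bouguer anomaly = -43.170 + 4.36 = -38.810 mGal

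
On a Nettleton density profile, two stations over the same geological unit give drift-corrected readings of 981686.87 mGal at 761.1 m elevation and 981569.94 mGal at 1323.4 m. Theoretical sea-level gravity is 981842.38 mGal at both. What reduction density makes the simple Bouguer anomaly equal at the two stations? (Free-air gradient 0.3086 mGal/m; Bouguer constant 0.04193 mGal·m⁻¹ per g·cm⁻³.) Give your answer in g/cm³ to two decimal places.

Δg_obs = 981569.94 − 981686.87 = -116.93 mGal over Δh = 1323.4 − 761.1 = 562.3 m
Equal Bouguer anomalies ⇒ Δg_obs + (0.3086 − 0.04193ρ)·Δh = 0
0.3086 − 0.04193ρ = −Δg_obs/Δh = 0.20795
ρ = (0.3086 − 0.20795) / 0.04193 = 2.40 g/cm³

2.40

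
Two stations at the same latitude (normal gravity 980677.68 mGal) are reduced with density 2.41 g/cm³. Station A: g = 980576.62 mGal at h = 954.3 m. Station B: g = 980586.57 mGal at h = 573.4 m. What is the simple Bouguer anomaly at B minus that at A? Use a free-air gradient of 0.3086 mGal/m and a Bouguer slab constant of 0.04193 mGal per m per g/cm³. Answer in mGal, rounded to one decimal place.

-69.1

Δg_SB(A) = 980576.62 − 980677.68 + 0.3086×954.3 − 0.04193×2.41×954.3 = 97.00 mGal
Δg_SB(B) = 980586.57 − 980677.68 + 0.3086×573.4 − 0.04193×2.41×573.4 = 27.90 mGal
Difference = 27.90 − (97.00) = -69.10 mGal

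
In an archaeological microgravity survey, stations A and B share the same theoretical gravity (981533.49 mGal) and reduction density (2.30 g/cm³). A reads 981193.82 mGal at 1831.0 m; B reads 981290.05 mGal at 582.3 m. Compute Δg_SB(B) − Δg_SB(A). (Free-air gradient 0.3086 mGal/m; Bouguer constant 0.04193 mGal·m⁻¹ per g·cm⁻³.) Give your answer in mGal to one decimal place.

-168.7

Δg_SB(A) = 981193.82 − 981533.49 + 0.3086×1831.0 − 0.04193×2.30×1831.0 = 48.80 mGal
Δg_SB(B) = 981290.05 − 981533.49 + 0.3086×582.3 − 0.04193×2.30×582.3 = -119.90 mGal
Difference = -119.90 − (48.80) = -168.70 mGal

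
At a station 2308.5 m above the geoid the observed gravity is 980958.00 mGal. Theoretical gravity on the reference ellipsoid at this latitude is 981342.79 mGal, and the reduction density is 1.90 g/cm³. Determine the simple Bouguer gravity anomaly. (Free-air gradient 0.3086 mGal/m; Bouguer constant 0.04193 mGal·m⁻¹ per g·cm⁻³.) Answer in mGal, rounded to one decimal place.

Free-air correction = 0.3086 × 2308.5 = 712.40 mGal
Free-air anomaly = 980958.00 − 981342.79 + (712.40) = 327.61 mGal
Bouguer slab correction = 0.04193 × 1.90 × 2308.5 = 183.91 mGal
Simple Bouguer anomaly = 327.61 − (183.91) = 143.70 mGal

143.7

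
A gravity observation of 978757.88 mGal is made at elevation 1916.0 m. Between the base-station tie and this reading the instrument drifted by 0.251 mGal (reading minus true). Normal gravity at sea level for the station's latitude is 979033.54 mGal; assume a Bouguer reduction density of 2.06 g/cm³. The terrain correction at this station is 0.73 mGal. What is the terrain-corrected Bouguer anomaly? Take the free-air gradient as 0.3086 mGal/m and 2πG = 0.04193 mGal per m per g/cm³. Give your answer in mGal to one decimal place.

150.6

Drift-corrected reading = 978757.88 − (0.251) = 978757.629 mGal
Free-air correction = 0.3086 × 1916.0 = 591.28 mGal
Free-air anomaly = 978757.629 − 979033.54 + (591.28) = 315.369 mGal
Bouguer slab correction = 0.04193 × 2.06 × 1916.0 = 165.50 mGal
Simple Bouguer anomaly = 315.369 − (165.50) = 149.869 mGal
Complete Bouguer anomaly = 149.869 + 0.73 = 150.599 mGal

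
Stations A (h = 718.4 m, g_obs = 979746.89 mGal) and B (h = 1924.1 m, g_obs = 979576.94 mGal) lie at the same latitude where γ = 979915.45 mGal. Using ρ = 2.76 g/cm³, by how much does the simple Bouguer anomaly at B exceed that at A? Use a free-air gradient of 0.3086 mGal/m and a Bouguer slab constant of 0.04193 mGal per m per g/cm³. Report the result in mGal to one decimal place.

62.6

Δg_SB(A) = 979746.89 − 979915.45 + 0.3086×718.4 − 0.04193×2.76×718.4 = -30.00 mGal
Δg_SB(B) = 979576.94 − 979915.45 + 0.3086×1924.1 − 0.04193×2.76×1924.1 = 32.60 mGal
Difference = 32.60 − (-30.00) = 62.60 mGal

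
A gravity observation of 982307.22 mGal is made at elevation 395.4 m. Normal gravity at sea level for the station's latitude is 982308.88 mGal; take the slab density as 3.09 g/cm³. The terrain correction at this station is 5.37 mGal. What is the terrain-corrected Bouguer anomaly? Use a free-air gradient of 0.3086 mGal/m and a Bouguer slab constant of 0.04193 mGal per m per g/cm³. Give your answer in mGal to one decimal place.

74.5

Free-air correction = 0.3086 × 395.4 = 122.02 mGal
Free-air anomaly = 982307.22 − 982308.88 + (122.02) = 120.36 mGal
Bouguer slab correction = 0.04193 × 3.09 × 395.4 = 51.23 mGal
Simple Bouguer anomaly = 120.36 − (51.23) = 69.13 mGal
Complete Bouguer anomaly = 69.13 + 5.37 = 74.50 mGal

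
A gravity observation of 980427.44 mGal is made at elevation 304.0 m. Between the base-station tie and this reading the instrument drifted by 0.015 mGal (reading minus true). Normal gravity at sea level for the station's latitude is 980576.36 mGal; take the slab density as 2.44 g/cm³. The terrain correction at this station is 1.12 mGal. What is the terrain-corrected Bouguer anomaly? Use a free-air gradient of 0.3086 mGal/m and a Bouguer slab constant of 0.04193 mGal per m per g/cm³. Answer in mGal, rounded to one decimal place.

Drift-corrected reading = 980427.44 − (0.015) = 980427.425 mGal
Free-air correction = 0.3086 × 304.0 = 93.81 mGal
Free-air anomaly = 980427.425 − 980576.36 + (93.81) = -55.125 mGal
Bouguer slab correction = 0.04193 × 2.44 × 304.0 = 31.10 mGal
Simple Bouguer anomaly = -55.125 − (31.10) = -86.225 mGal
Complete Bouguer anomaly = -86.225 + 1.12 = -85.105 mGal

-85.1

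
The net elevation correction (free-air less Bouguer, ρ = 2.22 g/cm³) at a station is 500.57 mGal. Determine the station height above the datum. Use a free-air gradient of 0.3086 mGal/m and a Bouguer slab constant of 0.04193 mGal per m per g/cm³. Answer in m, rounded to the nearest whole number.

Combined gradient = 0.3086 − 0.04193 × 2.22 = 0.2155154 mGal/m
h = 500.57 / 0.2155154 = 2322.66 m

2323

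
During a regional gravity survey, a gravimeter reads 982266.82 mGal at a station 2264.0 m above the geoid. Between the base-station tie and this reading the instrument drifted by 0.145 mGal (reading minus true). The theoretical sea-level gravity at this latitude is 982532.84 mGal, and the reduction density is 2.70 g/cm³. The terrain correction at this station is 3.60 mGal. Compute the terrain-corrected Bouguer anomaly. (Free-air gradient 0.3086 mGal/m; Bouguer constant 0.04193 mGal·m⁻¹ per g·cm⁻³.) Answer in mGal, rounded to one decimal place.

179.8

Drift-corrected reading = 982266.82 − (0.145) = 982266.675 mGal
Free-air correction = 0.3086 × 2264.0 = 698.67 mGal
Free-air anomaly = 982266.675 − 982532.84 + (698.67) = 432.505 mGal
Bouguer slab correction = 0.04193 × 2.70 × 2264.0 = 256.31 mGal
Simple Bouguer anomaly = 432.505 − (256.31) = 176.195 mGal
Complete Bouguer anomaly = 176.195 + 3.60 = 179.795 mGal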